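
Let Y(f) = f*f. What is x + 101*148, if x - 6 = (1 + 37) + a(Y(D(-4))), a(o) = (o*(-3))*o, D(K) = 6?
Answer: 11104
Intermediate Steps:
Y(f) = f²
a(o) = -3*o² (a(o) = (-3*o)*o = -3*o²)
x = -3844 (x = 6 + ((1 + 37) - 3*(6²)²) = 6 + (38 - 3*36²) = 6 + (38 - 3*1296) = 6 + (38 - 3888) = 6 - 3850 = -3844)
x + 101*148 = -3844 + 101*148 = -3844 + 14948 = 11104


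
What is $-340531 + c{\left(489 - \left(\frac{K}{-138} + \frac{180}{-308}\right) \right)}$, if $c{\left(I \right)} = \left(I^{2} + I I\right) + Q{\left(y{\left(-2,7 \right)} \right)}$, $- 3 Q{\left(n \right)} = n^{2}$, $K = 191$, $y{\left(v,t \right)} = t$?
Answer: $\frac{7991493318229}{56455938} \approx 1.4155 \cdot 10^{5}$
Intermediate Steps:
$Q{\left(n \right)} = - \frac{n^{2}}{3}$
$c{\left(I \right)} = - \frac{49}{3} + 2 I^{2}$ ($c{\left(I \right)} = \left(I^{2} + I I\right) - \frac{7^{2}}{3} = \left(I^{2} + I^{2}\right) - \frac{49}{3} = 2 I^{2} - \frac{49}{3} = - \frac{49}{3} + 2 I^{2}$)
$-340531 + c{\left(489 - \left(\frac{K}{-138} + \frac{180}{-308}\right) \right)} = -340531 - \left(\frac{49}{3} - 2 \left(489 - \left(\frac{191}{-138} + \frac{180}{-308}\right)\right)^{2}\right) = -340531 - \left(\frac{49}{3} - 2 \left(489 - \left(191 \left(- \frac{1}{138}\right) + 180 \left(- \frac{1}{308}\right)\right)\right)^{2}\right) = -340531 - \left(\frac{49}{3} - 2 \left(489 - \left(- \frac{191}{138} - \frac{45}{77}\right)\right)^{2}\right) = -340531 - \left(\frac{49}{3} - 2 \left(489 - - \frac{20917}{10626}\right)^{2}\right) = -340531 - \left(\frac{49}{3} - 2 \left(489 + \frac{20917}{10626}\right)^{2}\right) = -340531 - \left(\frac{49}{3} - 2 \left(\frac{5217031}{10626}\right)^{2}\right) = -340531 + \left(- \frac{49}{3} + 2 \cdot \frac{27217412454961}{112911876}\right) = -340531 + \left(- \frac{49}{3} + \frac{27217412454961}{56455938}\right) = -340531 + \frac{27216490341307}{56455938} = \frac{7991493318229}{56455938}$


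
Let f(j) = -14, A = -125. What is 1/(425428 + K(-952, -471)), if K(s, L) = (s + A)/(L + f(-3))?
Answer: 485/206333657 ≈ 2.3506e-6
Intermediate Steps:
K(s, L) = (-125 + s)/(-14 + L) (K(s, L) = (s - 125)/(L - 14) = (-125 + s)/(-14 + L))
1/(425428 + K(-952, -471)) = 1/(425428 + (-125 - 952)/(-14 - 471)) = 1/(425428 - 1077/(-485)) = 1/(425428 - 1/485*(-1077)) = 1/(425428 + 1077/485) = 1/(206333657/485) = 485/206333657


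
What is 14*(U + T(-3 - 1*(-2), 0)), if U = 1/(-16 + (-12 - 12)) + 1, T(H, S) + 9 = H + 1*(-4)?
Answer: -3647/20 ≈ -182.35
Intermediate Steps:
T(H, S) = -13 + H (T(H, S) = -9 + (H + 1*(-4)) = -9 + (H - 4) = -9 + (-4 + H) = -13 + H)
U = 39/40 (U = 1/(-16 - 24) + 1 = 1/(-40) + 1 = -1/40 + 1 = 39/40 ≈ 0.97500)
14*(U + T(-3 - 1*(-2), 0)) = 14*(39/40 + (-13 + (-3 - 1*(-2)))) = 14*(39/40 + (-13 + (-3 + 2))) = 14*(39/40 + (-13 - 1)) = 14*(39/40 - 14) = 14*(-521/40) = -3647/20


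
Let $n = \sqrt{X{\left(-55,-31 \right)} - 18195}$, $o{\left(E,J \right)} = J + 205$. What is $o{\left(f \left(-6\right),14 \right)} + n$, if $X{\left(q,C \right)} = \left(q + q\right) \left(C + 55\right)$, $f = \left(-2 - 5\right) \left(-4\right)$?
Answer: $219 + 3 i \sqrt{2315} \approx 219.0 + 144.34 i$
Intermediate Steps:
$f = 28$ ($f = \left(-7\right) \left(-4\right) = 28$)
$X{\left(q,C \right)} = 2 q \left(55 + C\right)$
$o{\left(E,J \right)} = 205 + J$
$n = 3 i \sqrt{2315}$ ($n = \sqrt{2 \left(-55\right) \left(55 - 31\right) - 18195} = \sqrt{2 \left(-55\right) 24 - 18195} = \sqrt{-2640 - 18195} = \sqrt{-20835} = 3 i \sqrt{2315} \approx 144.34 i$)
$o{\left(f \left(-6\right),14 \right)} + n = \left(205 + 14\right) + 3 i \sqrt{2315} = 219 + 3 i \sqrt{2315}$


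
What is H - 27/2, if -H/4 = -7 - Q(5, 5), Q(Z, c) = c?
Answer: 69/2 ≈ 34.500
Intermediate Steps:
H = 48 (H = -4*(-7 - 1*5) = -4*(-7 - 5) = -4*(-12) = 48)
H - 27/2 = 48 - 27/2 = 69/2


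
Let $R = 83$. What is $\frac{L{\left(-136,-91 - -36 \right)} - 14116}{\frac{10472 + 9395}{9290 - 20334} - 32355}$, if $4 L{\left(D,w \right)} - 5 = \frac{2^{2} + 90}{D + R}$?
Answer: $\frac{8262074381}{18939469811} \approx 0.43624$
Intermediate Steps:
$L{\left(D,w \right)} = \frac{5}{4} + \frac{47}{2 \left(83 + D\right)}$ ($L{\left(D,w \right)} = \frac{5}{4} + \frac{\left(2^{2} + 90\right) \frac{1}{D + 83}}{4} = \frac{5}{4} + \frac{\left(4 + 90\right) \frac{1}{83 + D}}{4} = \frac{5}{4} + \frac{94 \frac{1}{83 + D}}{4} = \frac{5}{4} + \frac{47}{2 \left(83 + D\right)}$)
$\frac{L{\left(-136,-91 - -36 \right)} - 14116}{\frac{10472 + 9395}{9290 - 20334} - 32355} = \frac{\frac{509 + 5 \left(-136\right)}{4 \left(83 - 136\right)} - 14116}{\frac{10472 + 9395}{9290 - 20334} - 32355} = \frac{\frac{509 - 680}{4 \left(-53\right)} - 14116}{\frac{19867}{-11044} - 32355} = \frac{\frac{1}{4} \left(- \frac{1}{53}\right) \left(-171\right) - 14116}{19867 \left(- \frac{1}{11044}\right) - 32355} = \frac{\frac{171}{212} - 14116}{- \frac{19867}{11044} - 32355} = - \frac{2992421}{212 \left(- \frac{357348487}{11044}\right)} = \left(- \frac{2992421}{212}\right) \left(- \frac{11044}{357348487}\right) = \frac{8262074381}{18939469811}$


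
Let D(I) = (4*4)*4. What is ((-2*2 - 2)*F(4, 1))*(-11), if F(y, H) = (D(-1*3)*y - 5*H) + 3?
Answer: 16764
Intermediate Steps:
D(I) = 64 (D(I) = 16*4 = 64)
F(y, H) = 3 - 5*H + 64*y (F(y, H) = (64*y - 5*H) + 3 = (-5*H + 64*y) + 3 = 3 - 5*H + 64*y)
((-2*2 - 2)*F(4, 1))*(-11) = ((-2*2 - 2)*(3 - 5*1 + 64*4))*(-11) = ((-4 - 2)*(3 - 5 + 256))*(-11) = -6*254*(-11) = -1524*(-11) = 16764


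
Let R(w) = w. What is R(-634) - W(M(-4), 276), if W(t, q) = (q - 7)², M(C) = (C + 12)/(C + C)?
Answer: -72995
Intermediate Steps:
M(C) = (12 + C)/(2*C) (M(C) = (12 + C)/((2*C)) = (12 + C)*(1/(2*C)) = (12 + C)/(2*C))
W(t, q) = (-7 + q)²
R(-634) - W(M(-4), 276) = -634 - (-7 + 276)² = -634 - 1*269² = -634 - 1*72361 = -634 - 72361 = -72995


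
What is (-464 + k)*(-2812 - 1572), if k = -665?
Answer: 4949536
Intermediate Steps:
(-464 + k)*(-2812 - 1572) = (-464 - 665)*(-2812 - 1572) = -1129*(-4384) = 4949536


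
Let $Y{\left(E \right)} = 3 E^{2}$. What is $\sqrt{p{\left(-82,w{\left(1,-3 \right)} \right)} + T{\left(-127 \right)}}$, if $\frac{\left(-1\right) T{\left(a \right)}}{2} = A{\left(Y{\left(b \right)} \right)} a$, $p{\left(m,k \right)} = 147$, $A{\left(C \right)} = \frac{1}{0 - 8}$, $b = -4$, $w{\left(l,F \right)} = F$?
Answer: $\frac{\sqrt{461}}{2} \approx 10.735$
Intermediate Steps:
$A{\left(C \right)} = - \frac{1}{8}$ ($A{\left(C \right)} = \frac{1}{-8} = - \frac{1}{8}$)
$T{\left(a \right)} = \frac{a}{4}$ ($T{\left(a \right)} = - 2 \left(- \frac{a}{8}\right) = \frac{a}{4}$)
$\sqrt{p{\left(-82,w{\left(1,-3 \right)} \right)} + T{\left(-127 \right)}} = \sqrt{147 + \frac{1}{4} \left(-127\right)} = \sqrt{147 - \frac{127}{4}} = \sqrt{\frac{461}{4}} = \frac{\sqrt{461}}{2}$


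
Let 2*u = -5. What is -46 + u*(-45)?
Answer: 133/2 ≈ 66.500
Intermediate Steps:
u = -5/2 (u = (½)*(-5) = -5/2 ≈ -2.5000)
-46 + u*(-45) = -46 - 5/2*(-45) = -46 + 225/2 = 133/2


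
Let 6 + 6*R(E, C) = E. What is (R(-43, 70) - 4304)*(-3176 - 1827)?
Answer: 129442619/6 ≈ 2.1574e+7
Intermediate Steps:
R(E, C) = -1 + E/6
(R(-43, 70) - 4304)*(-3176 - 1827) = ((-1 + (⅙)*(-43)) - 4304)*(-3176 - 1827) = ((-1 - 43/6) - 4304)*(-5003) = (-49/6 - 4304)*(-5003) = -25873/6*(-5003) = 129442619/6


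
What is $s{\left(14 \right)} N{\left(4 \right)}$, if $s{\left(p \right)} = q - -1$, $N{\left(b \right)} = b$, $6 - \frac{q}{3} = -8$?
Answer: $172$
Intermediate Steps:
$q = 42$ ($q = 18 - -24 = 18 + 24 = 42$)
$s{\left(p \right)} = 43$ ($s{\left(p \right)} = 42 - -1 = 42 + 1 = 43$)
$s{\left(14 \right)} N{\left(4 \right)} = 43 \cdot 4 = 172$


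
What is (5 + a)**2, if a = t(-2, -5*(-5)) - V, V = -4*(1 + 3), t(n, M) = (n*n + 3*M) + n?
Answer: 9604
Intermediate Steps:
t(n, M) = n + n**2 + 3*M (t(n, M) = (n**2 + 3*M) + n = n + n**2 + 3*M)
V = -16 (V = -4*4 = -16)
a = 93 (a = (-2 + (-2)**2 + 3*(-5*(-5))) - 1*(-16) = (-2 + 4 + 3*25) + 16 = (-2 + 4 + 75) + 16 = 77 + 16 = 93)
(5 + a)**2 = (5 + 93)**2 = 98**2 = 9604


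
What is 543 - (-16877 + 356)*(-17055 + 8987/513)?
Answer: -2533281197/9 ≈ -2.8148e+8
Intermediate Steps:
543 - (-16877 + 356)*(-17055 + 8987/513) = 543 - (-16521)*(-17055 + 8987*(1/513)) = 543 - (-16521)*(-17055 + 473/27) = 543 - (-16521)*(-460012)/27 = 543 - 1*2533286084/9 = 543 - 2533286084/9 = -2533281197/9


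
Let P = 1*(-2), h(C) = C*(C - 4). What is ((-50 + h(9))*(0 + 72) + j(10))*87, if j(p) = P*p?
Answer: -33060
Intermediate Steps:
h(C) = C*(-4 + C)
P = -2
j(p) = -2*p
((-50 + h(9))*(0 + 72) + j(10))*87 = ((-50 + 9*(-4 + 9))*(0 + 72) - 2*10)*87 = ((-50 + 9*5)*72 - 20)*87 = ((-50 + 45)*72 - 20)*87 = (-5*72 - 20)*87 = (-360 - 20)*87 = -380*87 = -33060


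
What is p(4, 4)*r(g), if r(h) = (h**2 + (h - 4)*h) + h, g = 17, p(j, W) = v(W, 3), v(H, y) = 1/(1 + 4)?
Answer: 527/5 ≈ 105.40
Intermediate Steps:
v(H, y) = 1/5
p(j, W) = 1/5
r(h) = h + h**2 + h*(-4 + h) (r(h) = (h**2 + (-4 + h)*h) + h = (h**2 + h*(-4 + h)) + h = h + h**2 + h*(-4 + h))
p(4, 4)*r(g) = (17*(-3 + 2*17))/5 = (17*(-3 + 34))/5 = (17*31)/5 = (1/5)*527 = 527/5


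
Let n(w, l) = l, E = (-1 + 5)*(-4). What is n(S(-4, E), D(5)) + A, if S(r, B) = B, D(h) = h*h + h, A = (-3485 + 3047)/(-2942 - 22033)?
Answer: 249896/8325 ≈ 30.018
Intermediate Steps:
A = 146/8325 (A = -438/(-24975) = -438*(-1/24975) = 146/8325 ≈ 0.017538)
D(h) = h + h**2 (D(h) = h**2 + h = h + h**2)
E = -16 (E = 4*(-4) = -16)
n(S(-4, E), D(5)) + A = 5*(1 + 5) + 146/8325 = 5*6 + 146/8325 = 30 + 146/8325 = 249896/8325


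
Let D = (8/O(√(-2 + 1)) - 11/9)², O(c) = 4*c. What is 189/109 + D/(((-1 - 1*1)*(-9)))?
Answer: 253435/158922 + 22*I/81 ≈ 1.5947 + 0.27161*I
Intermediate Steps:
D = (-11/9 - 2*I)² (D = (8/((4*√(-2 + 1))) - 11/9)² = (8/((4*√(-1))) - 11*⅑)² = (8/((4*I)) - 11/9)² = (8*(-I/4) - 11/9)² = (-2*I - 11/9)² = (-11/9 - 2*I)² ≈ -2.5062 + 4.8889*I)
189/109 + D/(((-1 - 1*1)*(-9))) = 189/109 + (-203/81 + 44*I/9)/(((-1 - 1*1)*(-9))) = 189*(1/109) + (-203/81 + 44*I/9)/(((-1 - 1)*(-9))) = 189/109 + (-203/81 + 44*I/9)/((-2*(-9))) = 189/109 + (-203/81 + 44*I/9)/18 = 189/109 + (-203/81 + 44*I/9)*(1/18) = 189/109 + (-203/1458 + 22*I/81) = 253435/158922 + 22*I/81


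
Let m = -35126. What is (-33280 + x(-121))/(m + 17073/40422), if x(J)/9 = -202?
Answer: 619804/620291 ≈ 0.99922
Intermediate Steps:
x(J) = -1818 (x(J) = 9*(-202) = -1818)
(-33280 + x(-121))/(m + 17073/40422) = (-33280 - 1818)/(-35126 + 17073/40422) = -35098/(-35126 + 17073*(1/40422)) = -35098/(-35126 + 5691/13474) = -35098/(-473282033/13474) = -35098*(-13474/473282033) = 619804/620291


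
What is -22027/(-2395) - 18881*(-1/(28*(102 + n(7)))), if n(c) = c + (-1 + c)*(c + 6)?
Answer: 160553367/12540220 ≈ 12.803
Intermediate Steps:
n(c) = c + (-1 + c)*(6 + c)
-22027/(-2395) - 18881*(-1/(28*(102 + n(7)))) = -22027/(-2395) - 18881*(-1/(28*(102 + (-6 + 7**2 + 6*7)))) = -22027*(-1/2395) - 18881*(-1/(28*(102 + (-6 + 49 + 42)))) = 22027/2395 - 18881*(-1/(28*(102 + 85))) = 22027/2395 - 18881/((-28*187)) = 22027/2395 - 18881/(-5236) = 22027/2395 - 18881*(-1/5236) = 22027/2395 + 18881/5236 = 160553367/12540220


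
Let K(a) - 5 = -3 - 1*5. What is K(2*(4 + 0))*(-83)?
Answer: 249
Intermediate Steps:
K(a) = -3 (K(a) = 5 + (-3 - 1*5) = 5 + (-3 - 5) = 5 - 8 = -3)
K(2*(4 + 0))*(-83) = -3*(-83) = 249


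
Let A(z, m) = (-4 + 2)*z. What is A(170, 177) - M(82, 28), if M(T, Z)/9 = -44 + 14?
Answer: -70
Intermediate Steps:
M(T, Z) = -270 (M(T, Z) = 9*(-44 + 14) = 9*(-30) = -270)
A(z, m) = -2*z
A(170, 177) - M(82, 28) = -2*170 - 1*(-270) = -340 + 270 = -70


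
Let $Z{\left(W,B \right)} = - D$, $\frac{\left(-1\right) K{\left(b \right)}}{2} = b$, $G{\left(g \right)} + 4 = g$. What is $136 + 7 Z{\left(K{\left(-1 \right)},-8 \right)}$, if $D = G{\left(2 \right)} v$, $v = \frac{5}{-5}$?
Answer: $122$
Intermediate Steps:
$G{\left(g \right)} = -4 + g$
$v = -1$ ($v = 5 \left(- \frac{1}{5}\right) = -1$)
$K{\left(b \right)} = - 2 b$
$D = 2$ ($D = \left(-4 + 2\right) \left(-1\right) = \left(-2\right) \left(-1\right) = 2$)
$Z{\left(W,B \right)} = -2$ ($Z{\left(W,B \right)} = \left(-1\right) 2 = -2$)
$136 + 7 Z{\left(K{\left(-1 \right)},-8 \right)} = 136 + 7 \left(-2\right) = 136 - 14 = 122$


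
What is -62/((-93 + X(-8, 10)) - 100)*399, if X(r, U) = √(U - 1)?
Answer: 651/5 ≈ 130.20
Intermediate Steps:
X(r, U) = √(-1 + U)
-62/((-93 + X(-8, 10)) - 100)*399 = -62/((-93 + √(-1 + 10)) - 100)*399 = -62/((-93 + √9) - 100)*399 = -62/((-93 + 3) - 100)*399 = -62/(-90 - 100)*399 = -62/(-190)*399 = -62*(-1/190)*399 = (31/95)*399 = 651/5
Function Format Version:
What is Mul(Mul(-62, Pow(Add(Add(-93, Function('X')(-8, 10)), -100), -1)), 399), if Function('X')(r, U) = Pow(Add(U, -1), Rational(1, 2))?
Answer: Rational(651, 5) ≈ 130.20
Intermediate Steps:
Function('X')(r, U) = Pow(Add(-1, U), Rational(1, 2))
Mul(Mul(-62, Pow(Add(Add(-93, Function('X')(-8, 10)), -100), -1)), 399) = Mul(Mul(-62, Pow(Add(Add(-93, Pow(Add(-1, 10), Rational(1, 2))), -100), -1)), 399) = Mul(Mul(-62, Pow(Add(Add(-93, Pow(9, Rational(1, 2))), -100), -1)), 399) = Mul(Mul(-62, Pow(Add(Add(-93, 3), -100), -1)), 399) = Mul(Mul(-62, Pow(Add(-90, -100), -1)), 399) = Mul(Mul(-62, Pow(-190, -1)), 399) = Mul(Mul(-62, Rational(-1, 190)), 399) = Mul(Rational(31, 95), 399) = Rational(651, 5)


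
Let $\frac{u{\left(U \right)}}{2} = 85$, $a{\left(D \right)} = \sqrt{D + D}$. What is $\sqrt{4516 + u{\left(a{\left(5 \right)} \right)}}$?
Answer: $\sqrt{4686} \approx 68.454$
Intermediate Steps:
$a{\left(D \right)} = \sqrt{2} \sqrt{D}$ ($a{\left(D \right)} = \sqrt{2 D} = \sqrt{2} \sqrt{D}$)
$u{\left(U \right)} = 170$ ($u{\left(U \right)} = 2 \cdot 85 = 170$)
$\sqrt{4516 + u{\left(a{\left(5 \right)} \right)}} = \sqrt{4516 + 170} = \sqrt{4686}$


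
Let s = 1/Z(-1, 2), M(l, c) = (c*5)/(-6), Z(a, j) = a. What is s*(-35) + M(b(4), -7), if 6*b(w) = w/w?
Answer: 245/6 ≈ 40.833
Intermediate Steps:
b(w) = 1/6 (b(w) = (w/w)/6 = (1/6)*1 = 1/6)
M(l, c) = -5*c/6 (M(l, c) = (5*c)*(-1/6) = -5*c/6)
s = -1 (s = 1/(-1) = -1)
s*(-35) + M(b(4), -7) = -1*(-35) - 5/6*(-7) = 35 + 35/6 = 245/6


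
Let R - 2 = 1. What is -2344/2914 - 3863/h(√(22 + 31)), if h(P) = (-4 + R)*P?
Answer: -1172/1457 + 3863*√53/53 ≈ 529.82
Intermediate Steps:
R = 3 (R = 2 + 1 = 3)
h(P) = -P (h(P) = (-4 + 3)*P = -P)
-2344/2914 - 3863/h(√(22 + 31)) = -2344/2914 - 3863*(-1/√(22 + 31)) = -2344*1/2914 - 3863*(-√53/53) = -1172/1457 - (-3863)*√53/53 = -1172/1457 + 3863*√53/53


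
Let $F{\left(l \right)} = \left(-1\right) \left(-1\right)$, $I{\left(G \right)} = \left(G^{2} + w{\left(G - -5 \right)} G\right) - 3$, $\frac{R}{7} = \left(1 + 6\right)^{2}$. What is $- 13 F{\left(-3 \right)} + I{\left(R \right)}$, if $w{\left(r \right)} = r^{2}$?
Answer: $41656305$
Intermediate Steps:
$R = 343$ ($R = 7 \left(1 + 6\right)^{2} = 7 \cdot 7^{2} = 7 \cdot 49 = 343$)
$I{\left(G \right)} = -3 + G^{2} + G \left(5 + G\right)^{2}$ ($I{\left(G \right)} = \left(G^{2} + \left(G - -5\right)^{2} G\right) - 3 = \left(G^{2} + \left(G + 5\right)^{2} G\right) - 3 = \left(G^{2} + \left(5 + G\right)^{2} G\right) - 3 = \left(G^{2} + G \left(5 + G\right)^{2}\right) - 3 = -3 + G^{2} + G \left(5 + G\right)^{2}$)
$F{\left(l \right)} = 1$
$- 13 F{\left(-3 \right)} + I{\left(R \right)} = \left(-13\right) 1 + \left(-3 + 343^{2} + 343 \left(5 + 343\right)^{2}\right) = -13 + \left(-3 + 117649 + 343 \cdot 348^{2}\right) = -13 + \left(-3 + 117649 + 343 \cdot 121104\right) = -13 + \left(-3 + 117649 + 41538672\right) = -13 + 41656318 = 41656305$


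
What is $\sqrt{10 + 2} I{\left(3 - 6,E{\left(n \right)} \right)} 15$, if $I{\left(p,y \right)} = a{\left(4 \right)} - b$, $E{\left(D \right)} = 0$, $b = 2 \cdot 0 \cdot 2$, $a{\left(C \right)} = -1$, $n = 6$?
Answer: $- 30 \sqrt{3} \approx -51.962$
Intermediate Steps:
$b = 0$ ($b = 0 \cdot 2 = 0$)
$I{\left(p,y \right)} = -1$ ($I{\left(p,y \right)} = -1 - 0 = -1 + 0 = -1$)
$\sqrt{10 + 2} I{\left(3 - 6,E{\left(n \right)} \right)} 15 = \sqrt{10 + 2} \left(-1\right) 15 = \sqrt{12} \left(-1\right) 15 = 2 \sqrt{3} \left(-1\right) 15 = - 2 \sqrt{3} \cdot 15 = - 30 \sqrt{3}$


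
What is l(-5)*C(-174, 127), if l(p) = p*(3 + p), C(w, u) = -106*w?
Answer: 184440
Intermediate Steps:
l(-5)*C(-174, 127) = (-5*(3 - 5))*(-106*(-174)) = -5*(-2)*18444 = 10*18444 = 184440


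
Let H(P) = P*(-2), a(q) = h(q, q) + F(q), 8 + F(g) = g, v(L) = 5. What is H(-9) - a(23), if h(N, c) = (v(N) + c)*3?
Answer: -81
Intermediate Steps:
F(g) = -8 + g
h(N, c) = 15 + 3*c (h(N, c) = (5 + c)*3 = 15 + 3*c)
a(q) = 7 + 4*q (a(q) = (15 + 3*q) + (-8 + q) = 7 + 4*q)
H(P) = -2*P
H(-9) - a(23) = -2*(-9) - (7 + 4*23) = 18 - (7 + 92) = 18 - 1*99 = 18 - 99 = -81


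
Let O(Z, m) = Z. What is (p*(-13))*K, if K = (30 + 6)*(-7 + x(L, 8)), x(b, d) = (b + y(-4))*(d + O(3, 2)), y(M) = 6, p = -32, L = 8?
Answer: 2201472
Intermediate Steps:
x(b, d) = (3 + d)*(6 + b) (x(b, d) = (b + 6)*(d + 3) = (6 + b)*(3 + d) = (3 + d)*(6 + b))
K = 5292 (K = (30 + 6)*(-7 + (18 + 3*8 + 6*8 + 8*8)) = 36*(-7 + (18 + 24 + 48 + 64)) = 36*(-7 + 154) = 36*147 = 5292)
(p*(-13))*K = -32*(-13)*5292 = 416*5292 = 2201472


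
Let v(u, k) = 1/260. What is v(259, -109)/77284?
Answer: 1/20093840 ≈ 4.9766e-8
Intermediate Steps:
v(u, k) = 1/260
v(259, -109)/77284 = (1/260)/77284 = (1/260)*(1/77284) = 1/20093840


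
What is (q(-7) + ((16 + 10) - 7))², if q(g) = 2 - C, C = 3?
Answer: 324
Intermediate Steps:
q(g) = -1 (q(g) = 2 - 1*3 = 2 - 3 = -1)
(q(-7) + ((16 + 10) - 7))² = (-1 + ((16 + 10) - 7))² = (-1 + (26 - 7))² = (-1 + 19)² = 18² = 324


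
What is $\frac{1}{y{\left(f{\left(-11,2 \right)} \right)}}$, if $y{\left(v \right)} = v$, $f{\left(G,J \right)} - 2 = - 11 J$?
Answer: $- \frac{1}{20} \approx -0.05$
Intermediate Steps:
$f{\left(G,J \right)} = 2 - 11 J$
$\frac{1}{y{\left(f{\left(-11,2 \right)} \right)}} = \frac{1}{2 - 22} = \frac{1}{-20} = - \frac{1}{20}$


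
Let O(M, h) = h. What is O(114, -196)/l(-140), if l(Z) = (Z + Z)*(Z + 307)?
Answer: 7/1670 ≈ 0.0041916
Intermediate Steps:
l(Z) = 2*Z*(307 + Z) (l(Z) = (2*Z)*(307 + Z) = 2*Z*(307 + Z))
O(114, -196)/l(-140) = -196*(-1/(280*(307 - 140))) = -196/(2*(-140)*167) = -196/(-46760) = -196*(-1/46760) = 7/1670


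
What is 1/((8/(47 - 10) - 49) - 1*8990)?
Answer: -37/334435 ≈ -0.00011063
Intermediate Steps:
1/((8/(47 - 10) - 49) - 1*8990) = 1/((8/37 - 49) - 8990) = 1/(-1805/37 - 8990) = 1/(-334435/37) = -37/334435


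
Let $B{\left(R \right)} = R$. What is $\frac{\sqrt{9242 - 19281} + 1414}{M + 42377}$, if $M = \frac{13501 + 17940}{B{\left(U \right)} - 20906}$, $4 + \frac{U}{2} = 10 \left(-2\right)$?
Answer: $\frac{4232708}{126848031} + \frac{20954 i \sqrt{10039}}{887936217} \approx 0.033368 + 0.0023645 i$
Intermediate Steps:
$U = -48$ ($U = -8 + 2 \cdot 10 \left(-2\right) = -8 + 2 \left(-20\right) = -8 - 40 = -48$)
$M = - \frac{31441}{20954}$ ($M = \frac{13501 + 17940}{-48 - 20906} = \frac{31441}{-20954} = 31441 \left(- \frac{1}{20954}\right) = - \frac{31441}{20954} \approx -1.5005$)
$\frac{\sqrt{9242 - 19281} + 1414}{M + 42377} = \frac{\sqrt{9242 - 19281} + 1414}{- \frac{31441}{20954} + 42377} = \frac{\sqrt{-10039} + 1414}{\frac{887936217}{20954}} = \left(i \sqrt{10039} + 1414\right) \frac{20954}{887936217} = \left(1414 + i \sqrt{10039}\right) \frac{20954}{887936217} = \frac{4232708}{126848031} + \frac{20954 i \sqrt{10039}}{887936217}$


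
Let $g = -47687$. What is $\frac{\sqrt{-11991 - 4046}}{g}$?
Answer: $- \frac{i \sqrt{16037}}{47687} \approx - 0.0026556 i$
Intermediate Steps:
$\frac{\sqrt{-11991 - 4046}}{g} = \frac{\sqrt{-11991 - 4046}}{-47687} = \sqrt{-16037} \left(- \frac{1}{47687}\right) = i \sqrt{16037} \left(- \frac{1}{47687}\right) = - \frac{i \sqrt{16037}}{47687}$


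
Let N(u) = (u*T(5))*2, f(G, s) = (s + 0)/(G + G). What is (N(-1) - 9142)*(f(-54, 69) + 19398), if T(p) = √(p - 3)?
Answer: -3191952155/18 - 698305*√2/18 ≈ -1.7739e+8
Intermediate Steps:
f(G, s) = s/(2*G) (f(G, s) = s/((2*G)) = s*(1/(2*G)) = s/(2*G))
T(p) = √(-3 + p)
N(u) = 2*u*√2 (N(u) = (u*√(-3 + 5))*2 = (u*√2)*2 = 2*u*√2)
(N(-1) - 9142)*(f(-54, 69) + 19398) = (2*(-1)*√2 - 9142)*((½)*69/(-54) + 19398) = (-2*√2 - 9142)*((½)*69*(-1/54) + 19398) = (-9142 - 2*√2)*(-23/36 + 19398) = (-9142 - 2*√2)*(698305/36) = -3191952155/18 - 698305*√2/18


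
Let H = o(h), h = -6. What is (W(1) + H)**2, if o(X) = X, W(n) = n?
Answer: 25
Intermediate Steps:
H = -6
(W(1) + H)**2 = (1 - 6)**2 = (-5)**2 = 25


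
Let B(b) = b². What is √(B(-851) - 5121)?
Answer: 2*√179770 ≈ 847.99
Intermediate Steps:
√(B(-851) - 5121) = √((-851)² - 5121) = √(724201 - 5121) = √719080 = 2*√179770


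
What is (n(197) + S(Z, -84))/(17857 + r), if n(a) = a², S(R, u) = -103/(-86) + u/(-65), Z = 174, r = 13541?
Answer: 72318743/58504940 ≈ 1.2361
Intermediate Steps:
S(R, u) = 103/86 - u/65 (S(R, u) = -103*(-1/86) + u*(-1/65) = 103/86 - u/65)
(n(197) + S(Z, -84))/(17857 + r) = (197² + (103/86 - 1/65*(-84)))/(17857 + 13541) = (38809 + (103/86 + 84/65))/31398 = (38809 + 13919/5590)*(1/31398) = (216956229/5590)*(1/31398) = 72318743/58504940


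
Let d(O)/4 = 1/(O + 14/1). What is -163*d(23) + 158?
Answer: 5194/37 ≈ 140.38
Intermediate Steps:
d(O) = 4/(14 + O) (d(O) = 4/(O + 14/1) = 4/(O + 14*1) = 4/(O + 14) = 4/(14 + O))
-163*d(23) + 158 = -652/(14 + 23) + 158 = -652/37 + 158 = 5194/37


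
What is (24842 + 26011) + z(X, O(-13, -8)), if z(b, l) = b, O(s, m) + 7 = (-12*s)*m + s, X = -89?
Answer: 50764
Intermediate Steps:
O(s, m) = -7 + s - 12*m*s (O(s, m) = -7 + ((-12*s)*m + s) = -7 + (-12*m*s + s) = -7 + (s - 12*m*s) = -7 + s - 12*m*s)
(24842 + 26011) + z(X, O(-13, -8)) = (24842 + 26011) - 89 = 50853 - 89 = 50764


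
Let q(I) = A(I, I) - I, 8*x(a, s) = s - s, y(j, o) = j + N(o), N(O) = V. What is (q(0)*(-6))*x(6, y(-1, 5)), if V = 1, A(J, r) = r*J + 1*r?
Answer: 0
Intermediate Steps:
A(J, r) = r + J*r (A(J, r) = J*r + r = r + J*r)
N(O) = 1
y(j, o) = 1 + j (y(j, o) = j + 1 = 1 + j)
x(a, s) = 0 (x(a, s) = (s - s)/8 = (1/8)*0 = 0)
q(I) = -I + I*(1 + I) (q(I) = I*(1 + I) - I = -I + I*(1 + I))
(q(0)*(-6))*x(6, y(-1, 5)) = (0**2*(-6))*0 = (0*(-6))*0 = 0*0 = 0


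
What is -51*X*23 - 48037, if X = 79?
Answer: -140704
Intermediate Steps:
-51*X*23 - 48037 = -51*79*23 - 48037 = -4029*23 - 48037 = -92667 - 48037 = -140704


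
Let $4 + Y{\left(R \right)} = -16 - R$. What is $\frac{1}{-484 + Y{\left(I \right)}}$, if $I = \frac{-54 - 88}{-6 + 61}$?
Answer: $- \frac{55}{27578} \approx -0.0019943$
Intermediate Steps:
$I = - \frac{142}{55} \approx -2.5818$
$Y{\left(R \right)} = -20 - R$ ($Y{\left(R \right)} = -4 - \left(16 + R\right) = -20 - R$)
$\frac{1}{-484 + Y{\left(I \right)}} = \frac{1}{-484 - \frac{958}{55}} = \frac{1}{- \frac{27578}{55}} = - \frac{55}{27578}$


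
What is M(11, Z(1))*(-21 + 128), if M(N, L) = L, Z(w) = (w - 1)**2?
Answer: 0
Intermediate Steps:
Z(w) = (-1 + w)**2
M(11, Z(1))*(-21 + 128) = (-1 + 1)**2*(-21 + 128) = 0**2*107 = 0*107 = 0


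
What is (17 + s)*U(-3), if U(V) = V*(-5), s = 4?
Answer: 315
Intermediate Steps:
U(V) = -5*V
(17 + s)*U(-3) = (17 + 4)*(-5*(-3)) = 21*15 = 315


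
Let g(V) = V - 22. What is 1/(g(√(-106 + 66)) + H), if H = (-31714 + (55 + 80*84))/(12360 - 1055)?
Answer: -10704505/276802409 - 884450*I*√10/276802409 ≈ -0.038672 - 0.010104*I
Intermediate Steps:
g(V) = -22 + V
H = -1467/665 (H = (-31714 + (55 + 6720))/11305 = (-31714 + 6775)*(1/11305) = -24939*1/11305 = -1467/665 ≈ -2.2060)
1/(g(√(-106 + 66)) + H) = 1/((-22 + √(-106 + 66)) - 1467/665) = 1/((-22 + √(-40)) - 1467/665) = 1/((-22 + 2*I*√10) - 1467/665) = 1/(-16097/665 + 2*I*√10)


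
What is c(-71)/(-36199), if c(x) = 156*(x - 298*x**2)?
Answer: 234357084/36199 ≈ 6474.1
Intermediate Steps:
c(x) = -46488*x**2 + 156*x
c(-71)/(-36199) = (156*(-71)*(1 - 298*(-71)))/(-36199) = (156*(-71)*(1 + 21158))*(-1/36199) = (156*(-71)*21159)*(-1/36199) = -234357084*(-1/36199) = 234357084/36199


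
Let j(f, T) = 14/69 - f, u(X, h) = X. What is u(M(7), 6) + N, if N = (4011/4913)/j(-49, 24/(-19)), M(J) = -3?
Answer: -7108878/2382805 ≈ -2.9834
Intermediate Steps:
j(f, T) = 14/69 - f (j(f, T) = 14*(1/69) - f = 14/69 - f)
N = 39537/2382805 (N = (4011/4913)/(14/69 - 1*(-49)) = (4011*(1/4913))/(14/69 + 49) = 4011/(4913*(3395/69)) = (4011/4913)*(69/3395) = 39537/2382805 ≈ 0.016593)
u(M(7), 6) + N = -3 + 39537/2382805 = -7108878/2382805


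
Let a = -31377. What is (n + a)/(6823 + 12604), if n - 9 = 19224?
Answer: -12144/19427 ≈ -0.62511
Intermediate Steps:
n = 19233 (n = 9 + 19224 = 19233)
(n + a)/(6823 + 12604) = (19233 - 31377)/(6823 + 12604) = -12144/19427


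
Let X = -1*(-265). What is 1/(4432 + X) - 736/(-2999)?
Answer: 3459991/14086303 ≈ 0.24563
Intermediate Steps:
X = 265
1/(4432 + X) - 736/(-2999) = 1/(4432 + 265) - 736/(-2999) = 1/4697 - 736*(-1)/2999 = 1/4697 - 1*(-736/2999) = 1/4697 + 736/2999 = 3459991/14086303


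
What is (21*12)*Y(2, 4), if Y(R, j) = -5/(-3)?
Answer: 420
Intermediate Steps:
Y(R, j) = 5/3 (Y(R, j) = -5*(-⅓) = 5/3)
(21*12)*Y(2, 4) = (21*12)*(5/3) = 252*(5/3) = 420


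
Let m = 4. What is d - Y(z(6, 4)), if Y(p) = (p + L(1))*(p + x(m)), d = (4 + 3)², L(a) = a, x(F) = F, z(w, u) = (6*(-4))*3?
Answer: -4779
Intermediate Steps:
z(w, u) = -72 (z(w, u) = -24*3 = -72)
d = 49 (d = 7² = 49)
Y(p) = (1 + p)*(4 + p) (Y(p) = (p + 1)*(p + 4) = (1 + p)*(4 + p))
d - Y(z(6, 4)) = 49 - (4 + (-72)² + 5*(-72)) = 49 - (4 + 5184 - 360) = 49 - 1*4828 = 49 - 4828 = -4779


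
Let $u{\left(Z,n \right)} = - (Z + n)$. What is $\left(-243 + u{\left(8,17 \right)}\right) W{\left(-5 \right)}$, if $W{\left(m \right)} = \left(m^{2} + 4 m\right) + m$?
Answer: $0$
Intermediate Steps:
$W{\left(m \right)} = m^{2} + 5 m$
$u{\left(Z,n \right)} = - Z - n$
$\left(-243 + u{\left(8,17 \right)}\right) W{\left(-5 \right)} = \left(-243 - 25\right) \left(- 5 \left(5 - 5\right)\right) = \left(-243 - 25\right) \left(\left(-5\right) 0\right) = \left(-243 - 25\right) 0 = \left(-268\right) 0 = 0$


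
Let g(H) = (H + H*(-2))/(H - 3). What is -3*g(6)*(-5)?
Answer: -30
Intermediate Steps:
g(H) = -H/(-3 + H) (g(H) = (H - 2*H)/(-3 + H) = (-H)/(-3 + H) = -H/(-3 + H))
-3*g(6)*(-5) = -(-3)*6/(-3 + 6)*(-5) = -(-3)*6/3*(-5) = -3*(-2)*(-5) = 6*(-5) = -30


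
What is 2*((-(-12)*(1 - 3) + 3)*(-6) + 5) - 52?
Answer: 210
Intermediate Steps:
2*((-(-12)*(1 - 3) + 3)*(-6) + 5) - 52 = 2*((-(-12)*(-2) + 3)*(-6) + 5) - 52 = 2*((-3*8 + 3)*(-6) + 5) - 52 = 2*((-24 + 3)*(-6) + 5) - 52 = 2*(-21*(-6) + 5) - 52 = 2*(126 + 5) - 52 = 2*131 - 52 = 262 - 52 = 210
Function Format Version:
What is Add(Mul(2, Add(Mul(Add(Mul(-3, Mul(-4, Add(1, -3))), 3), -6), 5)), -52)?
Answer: 210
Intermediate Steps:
Add(Mul(2, Add(Mul(Add(Mul(-3, Mul(-4, Add(1, -3))), 3), -6), 5)), -52) = Add(Mul(2, Add(Mul(Add(Mul(-3, Mul(-4, -2)), 3), -6), 5)), -52) = Add(Mul(2, Add(Mul(Add(Mul(-3, 8), 3), -6), 5)), -52) = Add(Mul(2, Add(Mul(Add(-24, 3), -6), 5)), -52) = Add(Mul(2, Add(Mul(-21, -6), 5)), -52) = Add(Mul(2, Add(126, 5)), -52) = Add(Mul(2, 131), -52) = Add(262, -52) = 210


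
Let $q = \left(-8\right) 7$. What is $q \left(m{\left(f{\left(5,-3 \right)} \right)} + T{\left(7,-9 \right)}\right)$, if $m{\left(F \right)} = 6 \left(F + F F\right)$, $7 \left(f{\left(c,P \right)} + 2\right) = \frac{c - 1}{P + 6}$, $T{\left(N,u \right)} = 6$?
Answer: $- \frac{17392}{21} \approx -828.19$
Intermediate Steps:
$f{\left(c,P \right)} = -2 + \frac{-1 + c}{7 \left(6 + P\right)}$ ($f{\left(c,P \right)} = -2 + \frac{\left(c - 1\right) \frac{1}{P + 6}}{7} = -2 + \frac{\left(-1 + c\right) \frac{1}{6 + P}}{7} = -2 + \frac{\frac{1}{6 + P} \left(-1 + c\right)}{7} = -2 + \frac{-1 + c}{7 \left(6 + P\right)}$)
$m{\left(F \right)} = 6 F + 6 F^{2}$ ($m{\left(F \right)} = 6 \left(F + F^{2}\right) = 6 F + 6 F^{2}$)
$q = -56$
$q \left(m{\left(f{\left(5,-3 \right)} \right)} + T{\left(7,-9 \right)}\right) = - 56 \left(6 \frac{-85 + 5 - -42}{7 \left(6 - 3\right)} \left(1 + \frac{-85 + 5 - -42}{7 \left(6 - 3\right)}\right) + 6\right) = - 56 \left(6 \frac{-85 + 5 + 42}{7 \cdot 3} \left(1 + \frac{-85 + 5 + 42}{7 \cdot 3}\right) + 6\right) = - 56 \left(6 \cdot \frac{1}{7} \cdot \frac{1}{3} \left(-38\right) \left(1 + \frac{1}{7} \cdot \frac{1}{3} \left(-38\right)\right) + 6\right) = - 56 \left(6 \left(- \frac{38}{21}\right) \left(1 - \frac{38}{21}\right) + 6\right) = - 56 \left(6 \left(- \frac{38}{21}\right) \left(- \frac{17}{21}\right) + 6\right) = - 56 \left(\frac{1292}{147} + 6\right) = \left(-56\right) \frac{2174}{147} = - \frac{17392}{21}$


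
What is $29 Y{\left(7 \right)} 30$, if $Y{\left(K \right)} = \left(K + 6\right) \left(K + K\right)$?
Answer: $158340$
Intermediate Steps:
$Y{\left(K \right)} = 2 K \left(6 + K\right)$ ($Y{\left(K \right)} = \left(6 + K\right) 2 K = 2 K \left(6 + K\right)$)
$29 Y{\left(7 \right)} 30 = 29 \cdot 2 \cdot 7 \left(6 + 7\right) 30 = 29 \cdot 2 \cdot 7 \cdot 13 \cdot 30 = 29 \cdot 182 \cdot 30 = 5278 \cdot 30 = 158340$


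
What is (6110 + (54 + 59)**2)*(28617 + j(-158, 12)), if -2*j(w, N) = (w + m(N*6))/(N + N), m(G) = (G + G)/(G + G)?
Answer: 8645153489/16 ≈ 5.4032e+8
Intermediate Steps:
m(G) = 1 (m(G) = (2*G)/((2*G)) = (2*G)*(1/(2*G)) = 1)
j(w, N) = -(1 + w)/(4*N) (j(w, N) = -(w + 1)/(2*(N + N)) = -(1 + w)/(2*(2*N)) = -(1 + w)*1/(2*N)/2 = -(1 + w)/(4*N))
(6110 + (54 + 59)**2)*(28617 + j(-158, 12)) = (6110 + (54 + 59)**2)*(28617 + (1/4)*(-1 - 1*(-158))/12) = (6110 + 113**2)*(28617 + (1/4)*(1/12)*(-1 + 158)) = (6110 + 12769)*(28617 + (1/4)*(1/12)*157) = 18879*(28617 + 157/48) = 18879*(1373773/48) = 8645153489/16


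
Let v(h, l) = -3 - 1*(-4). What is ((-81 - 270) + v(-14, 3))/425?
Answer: -14/17 ≈ -0.82353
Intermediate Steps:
v(h, l) = 1 (v(h, l) = -3 + 4 = 1)
((-81 - 270) + v(-14, 3))/425 = ((-81 - 270) + 1)/425 = (-351 + 1)*(1/425) = -350*1/425 = -14/17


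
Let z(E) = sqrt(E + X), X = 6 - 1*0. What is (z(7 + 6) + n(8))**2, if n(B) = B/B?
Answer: (1 + sqrt(19))**2 ≈ 28.718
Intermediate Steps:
n(B) = 1
X = 6 (X = 6 + 0 = 6)
z(E) = sqrt(6 + E) (z(E) = sqrt(E + 6) = sqrt(6 + E))
(z(7 + 6) + n(8))**2 = (sqrt(6 + (7 + 6)) + 1)**2 = (sqrt(6 + 13) + 1)**2 = (sqrt(19) + 1)**2 = (1 + sqrt(19))**2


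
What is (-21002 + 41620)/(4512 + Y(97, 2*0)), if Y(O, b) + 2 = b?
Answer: 10309/2255 ≈ 4.5716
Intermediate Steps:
Y(O, b) = -2 + b
(-21002 + 41620)/(4512 + Y(97, 2*0)) = (-21002 + 41620)/(4512 + (-2 + 2*0)) = 20618/(4512 + (-2 + 0)) = 20618/(4512 - 2) = 20618/4510 = 20618*(1/4510) = 10309/2255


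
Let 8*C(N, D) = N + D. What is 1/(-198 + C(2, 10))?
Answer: -2/393 ≈ -0.0050891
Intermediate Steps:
C(N, D) = D/8 + N/8 (C(N, D) = (N + D)/8 = (D + N)/8 = D/8 + N/8)
1/(-198 + C(2, 10)) = 1/(-198 + ((⅛)*10 + (⅛)*2)) = 1/(-198 + (5/4 + ¼)) = 1/(-198 + 3/2) = 1/(-393/2) = -2/393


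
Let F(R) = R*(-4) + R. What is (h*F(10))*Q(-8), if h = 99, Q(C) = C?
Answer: 23760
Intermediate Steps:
F(R) = -3*R (F(R) = -4*R + R = -3*R)
(h*F(10))*Q(-8) = (99*(-3*10))*(-8) = (99*(-30))*(-8) = -2970*(-8) = 23760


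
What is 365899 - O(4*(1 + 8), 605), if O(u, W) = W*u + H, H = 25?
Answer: 344094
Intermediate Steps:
O(u, W) = 25 + W*u (O(u, W) = W*u + 25 = 25 + W*u)
365899 - O(4*(1 + 8), 605) = 365899 - (25 + 605*(4*(1 + 8))) = 365899 - (25 + 605*(4*9)) = 365899 - (25 + 605*36) = 365899 - (25 + 21780) = 365899 - 1*21805 = 365899 - 21805 = 344094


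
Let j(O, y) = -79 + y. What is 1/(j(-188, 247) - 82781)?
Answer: -1/82613 ≈ -1.2105e-5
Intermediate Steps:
1/(j(-188, 247) - 82781) = 1/((-79 + 247) - 82781) = 1/(168 - 82781) = 1/(-82613) = -1/82613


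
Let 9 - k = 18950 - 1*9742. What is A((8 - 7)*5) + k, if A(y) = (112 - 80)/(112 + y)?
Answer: -1076251/117 ≈ -9198.7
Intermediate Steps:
k = -9199 (k = 9 - (18950 - 1*9742) = 9 - (18950 - 9742) = 9 - 1*9208 = 9 - 9208 = -9199)
A(y) = 32/(112 + y)
A((8 - 7)*5) + k = 32/(112 + (8 - 7)*5) - 9199 = 32/(112 + 1*5) - 9199 = 32/(112 + 5) - 9199 = 32/117 - 9199 = -1076251/117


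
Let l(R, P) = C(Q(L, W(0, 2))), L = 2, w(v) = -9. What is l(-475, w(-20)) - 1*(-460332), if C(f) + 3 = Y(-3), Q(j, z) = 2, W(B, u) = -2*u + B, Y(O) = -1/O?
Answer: 1380988/3 ≈ 4.6033e+5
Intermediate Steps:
W(B, u) = B - 2*u
C(f) = -8/3 (C(f) = -3 - 1/(-3) = -3 - 1*(-⅓) = -3 + ⅓ = -8/3)
l(R, P) = -8/3
l(-475, w(-20)) - 1*(-460332) = -8/3 - 1*(-460332) = -8/3 + 460332 = 1380988/3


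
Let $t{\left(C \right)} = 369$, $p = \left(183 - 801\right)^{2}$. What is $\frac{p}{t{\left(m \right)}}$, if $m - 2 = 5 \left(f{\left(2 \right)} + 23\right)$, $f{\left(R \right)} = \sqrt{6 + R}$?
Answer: $\frac{42436}{41} \approx 1035.0$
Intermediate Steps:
$m = 117 + 10 \sqrt{2}$ ($m = 2 + 5 \left(\sqrt{6 + 2} + 23\right) = 2 + 5 \left(\sqrt{8} + 23\right) = 2 + 5 \left(2 \sqrt{2} + 23\right) = 2 + 5 \left(23 + 2 \sqrt{2}\right) = 2 + \left(115 + 10 \sqrt{2}\right) = 117 + 10 \sqrt{2} \approx 131.14$)
$p = 381924$ ($p = \left(-618\right)^{2} = 381924$)
$\frac{p}{t{\left(m \right)}} = \frac{381924}{369} = 381924 \cdot \frac{1}{369} = \frac{42436}{41}$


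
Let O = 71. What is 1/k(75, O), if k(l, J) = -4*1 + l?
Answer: 1/71 ≈ 0.014085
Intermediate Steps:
k(l, J) = -4 + l
1/k(75, O) = 1/(-4 + 75) = 1/71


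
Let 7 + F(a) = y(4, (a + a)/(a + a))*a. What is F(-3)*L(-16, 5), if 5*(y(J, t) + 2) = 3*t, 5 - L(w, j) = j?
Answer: 0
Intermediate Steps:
L(w, j) = 5 - j
y(J, t) = -2 + 3*t/5 (y(J, t) = -2 + (3*t)/5 = -2 + 3*t/5)
F(a) = -7 - 7*a/5 (F(a) = -7 + (-2 + 3*((a + a)/(a + a))/5)*a = -7 + (-2 + 3*((2*a)/((2*a)))/5)*a = -7 + (-2 + 3*((2*a)*(1/(2*a)))/5)*a = -7 + (-2 + (3/5)*1)*a = -7 + (-2 + 3/5)*a = -7 - 7*a/5)
F(-3)*L(-16, 5) = (-7 - 7/5*(-3))*(5 - 1*5) = (-7 + 21/5)*(5 - 5) = -14/5*0 = 0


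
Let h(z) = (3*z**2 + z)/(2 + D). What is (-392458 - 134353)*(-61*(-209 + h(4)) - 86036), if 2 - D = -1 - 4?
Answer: 349146624305/9 ≈ 3.8794e+10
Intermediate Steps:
D = 7 (D = 2 - (-1 - 4) = 2 - 1*(-5) = 2 + 5 = 7)
h(z) = z**2/3 + z/9 (h(z) = (3*z**2 + z)/(2 + 7) = (z + 3*z**2)/9 = (z + 3*z**2)*(1/9) = z**2/3 + z/9)
(-392458 - 134353)*(-61*(-209 + h(4)) - 86036) = (-392458 - 134353)*(-61*(-209 + (1/9)*4*(1 + 3*4)) - 86036) = -526811*(-61*(-209 + (1/9)*4*(1 + 12)) - 86036) = -526811*(-61*(-209 + (1/9)*4*13) - 86036) = -526811*(-61*(-209 + 52/9) - 86036) = -526811*(-61*(-1829/9) - 86036) = -526811*(111569/9 - 86036) = -526811*(-662755/9) = 349146624305/9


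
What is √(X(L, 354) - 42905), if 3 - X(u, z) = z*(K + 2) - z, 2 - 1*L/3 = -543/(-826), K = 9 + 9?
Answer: 2*I*√12407 ≈ 222.77*I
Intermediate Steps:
K = 18
L = 3327/826 (L = 6 - (-1629)/(-826) = 6 - (-1629)*(-1)/826 = 6 - 3*543/826 = 6 - 1629/826 = 3327/826 ≈ 4.0278)
X(u, z) = 3 - 19*z (X(u, z) = 3 - (z*(18 + 2) - z) = 3 - (z*20 - z) = 3 - (20*z - z) = 3 - 19*z)
√(X(L, 354) - 42905) = √((3 - 19*354) - 42905) = √((3 - 6726) - 42905) = √(-6723 - 42905) = √(-49628) = 2*I*√12407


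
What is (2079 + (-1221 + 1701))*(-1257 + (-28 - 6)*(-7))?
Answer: -2607621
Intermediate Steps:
(2079 + (-1221 + 1701))*(-1257 + (-28 - 6)*(-7)) = (2079 + 480)*(-1257 - 34*(-7)) = 2559*(-1257 + 238) = 2559*(-1019) = -2607621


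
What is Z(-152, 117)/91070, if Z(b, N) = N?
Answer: 117/91070 ≈ 0.0012847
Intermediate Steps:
Z(-152, 117)/91070 = 117/91070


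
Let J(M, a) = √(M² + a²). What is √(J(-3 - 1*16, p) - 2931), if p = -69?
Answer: √(-2931 + √5122) ≈ 53.474*I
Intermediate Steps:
√(J(-3 - 1*16, p) - 2931) = √(√((-3 - 1*16)² + (-69)²) - 2931) = √(√((-3 - 16)² + 4761) - 2931) = √(√((-19)² + 4761) - 2931) = √(√(361 + 4761) - 2931) = √(√5122 - 2931) = √(-2931 + √5122)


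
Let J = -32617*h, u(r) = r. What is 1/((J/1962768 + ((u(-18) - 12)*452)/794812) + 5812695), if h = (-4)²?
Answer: 24375493119/141687300078388484 ≈ 1.7204e-7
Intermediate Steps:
h = 16
J = -521872 (J = -32617*16 = -521872)
1/((J/1962768 + ((u(-18) - 12)*452)/794812) + 5812695) = 1/((-521872/1962768 + ((-18 - 12)*452)/794812) + 5812695) = 1/((-521872*1/1962768 - 30*452*(1/794812)) + 5812695) = 1/((-32617/122673 - 13560*1/794812) + 5812695) = 1/((-32617/122673 - 3390/198703) + 5812695) = 1/(-6896957221/24375493119 + 5812695) = 1/(141687300078388484/24375493119) = 24375493119/141687300078388484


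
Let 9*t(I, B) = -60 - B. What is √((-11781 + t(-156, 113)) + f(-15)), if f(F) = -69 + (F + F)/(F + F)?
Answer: I*√106814/3 ≈ 108.94*I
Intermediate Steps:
t(I, B) = -20/3 - B/9 (t(I, B) = (-60 - B)/9 = -20/3 - B/9)
f(F) = -68 (f(F) = -69 + (2*F)/((2*F)) = -69 + (2*F)*(1/(2*F)) = -69 + 1 = -68)
√((-11781 + t(-156, 113)) + f(-15)) = √((-11781 + (-20/3 - ⅑*113)) - 68) = √((-11781 + (-20/3 - 113/9)) - 68) = √((-11781 - 173/9) - 68) = √(-106202/9 - 68) = √(-106814/9) = I*√106814/3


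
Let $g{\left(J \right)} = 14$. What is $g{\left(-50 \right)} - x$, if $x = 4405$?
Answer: $-4391$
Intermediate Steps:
$g{\left(-50 \right)} - x = 14 - 4405 = -4391$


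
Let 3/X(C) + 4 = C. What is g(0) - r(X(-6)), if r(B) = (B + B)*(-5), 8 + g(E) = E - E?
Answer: -11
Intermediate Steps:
g(E) = -8 (g(E) = -8 + (E - E) = -8 + 0 = -8)
X(C) = 3/(-4 + C)
r(B) = -10*B (r(B) = (2*B)*(-5) = -10*B)
g(0) - r(X(-6)) = -8 - (-10)*3/(-4 - 6) = -8 - (-10)*3/(-10) = -8 - (-10)*3*(-⅒) = -8 - (-10)*(-3)/10 = -8 - 1*3 = -8 - 3 = -11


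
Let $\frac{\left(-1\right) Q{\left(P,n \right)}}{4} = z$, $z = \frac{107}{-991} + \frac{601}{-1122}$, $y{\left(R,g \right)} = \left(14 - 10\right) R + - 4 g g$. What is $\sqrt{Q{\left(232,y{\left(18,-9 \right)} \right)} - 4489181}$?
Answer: $\frac{i \sqrt{1387522066173088791}}{555951} \approx 2118.8 i$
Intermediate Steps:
$y{\left(R,g \right)} = - 4 g^{2} + 4 R$ ($y{\left(R,g \right)} = 4 R - 4 g^{2} = - 4 g^{2} + 4 R$)
$z = - \frac{715645}{1111902}$ ($z = 107 \left(- \frac{1}{991}\right) + 601 \left(- \frac{1}{1122}\right) = - \frac{107}{991} - \frac{601}{1122} = - \frac{715645}{1111902} \approx -0.64362$)
$Q{\left(P,n \right)} = \frac{1431290}{555951}$ ($Q{\left(P,n \right)} = \left(-4\right) \left(- \frac{715645}{1111902}\right) = \frac{1431290}{555951}$)
$\sqrt{Q{\left(232,y{\left(18,-9 \right)} \right)} - 4489181} = \sqrt{\frac{1431290}{555951} - 4489181} = \sqrt{- \frac{2495763234841}{555951}} = \frac{i \sqrt{1387522066173088791}}{555951}$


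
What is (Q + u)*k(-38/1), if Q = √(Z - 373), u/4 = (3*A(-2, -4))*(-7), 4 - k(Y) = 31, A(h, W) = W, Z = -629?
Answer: -9072 - 27*I*√1002 ≈ -9072.0 - 854.67*I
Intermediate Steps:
k(Y) = -27 (k(Y) = 4 - 1*31 = 4 - 31 = -27)
u = 336 (u = 4*((3*(-4))*(-7)) = 4*(-12*(-7)) = 4*84 = 336)
Q = I*√1002 (Q = √(-629 - 373) = √(-1002) = I*√1002 ≈ 31.654*I)
(Q + u)*k(-38/1) = (I*√1002 + 336)*(-27) = (336 + I*√1002)*(-27) = -9072 - 27*I*√1002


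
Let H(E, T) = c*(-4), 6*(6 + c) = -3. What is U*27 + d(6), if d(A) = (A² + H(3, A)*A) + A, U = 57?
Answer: 1737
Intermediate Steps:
c = -13/2 (c = -6 + (⅙)*(-3) = -6 - ½ = -13/2 ≈ -6.5000)
H(E, T) = 26 (H(E, T) = -13/2*(-4) = 26)
d(A) = A² + 27*A (d(A) = (A² + 26*A) + A = A² + 27*A)
U*27 + d(6) = 57*27 + 6*(27 + 6) = 1539 + 6*33 = 1539 + 198 = 1737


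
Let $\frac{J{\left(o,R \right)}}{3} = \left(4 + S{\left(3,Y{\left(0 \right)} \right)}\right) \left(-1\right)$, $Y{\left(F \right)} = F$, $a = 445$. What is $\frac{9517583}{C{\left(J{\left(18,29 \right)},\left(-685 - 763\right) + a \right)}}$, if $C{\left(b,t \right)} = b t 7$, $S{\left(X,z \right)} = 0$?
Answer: $\frac{9517583}{84252} \approx 112.97$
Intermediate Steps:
$J{\left(o,R \right)} = -12$ ($J{\left(o,R \right)} = 3 \left(4 + 0\right) \left(-1\right) = 3 \cdot 4 \left(-1\right) = 3 \left(-4\right) = -12$)
$C{\left(b,t \right)} = 7 b t$
$\frac{9517583}{C{\left(J{\left(18,29 \right)},\left(-685 - 763\right) + a \right)}} = \frac{9517583}{7 \left(-12\right) \left(\left(-685 - 763\right) + 445\right)} = \frac{9517583}{7 \left(-12\right) \left(-1448 + 445\right)} = \frac{9517583}{7 \left(-12\right) \left(-1003\right)} = \frac{9517583}{84252}$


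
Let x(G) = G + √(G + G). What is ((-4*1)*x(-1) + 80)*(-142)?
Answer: -11928 + 568*I*√2 ≈ -11928.0 + 803.27*I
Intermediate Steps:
x(G) = G + √2*√G (x(G) = G + √(2*G) = G + √2*√G)
((-4*1)*x(-1) + 80)*(-142) = ((-4*1)*(-1 + √2*√(-1)) + 80)*(-142) = (-4*(-1 + √2*I) + 80)*(-142) = (-4*(-1 + I*√2) + 80)*(-142) = ((4 - 4*I*√2) + 80)*(-142) = (84 - 4*I*√2)*(-142) = -11928 + 568*I*√2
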